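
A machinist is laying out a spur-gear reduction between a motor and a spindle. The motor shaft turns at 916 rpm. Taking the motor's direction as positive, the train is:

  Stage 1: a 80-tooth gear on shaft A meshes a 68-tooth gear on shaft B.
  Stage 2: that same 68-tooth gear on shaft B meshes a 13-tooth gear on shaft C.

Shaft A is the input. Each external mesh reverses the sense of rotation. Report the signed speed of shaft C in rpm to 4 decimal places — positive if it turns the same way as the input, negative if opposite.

+5636.9231 rpm (same as input, |ω| = 5636.9231 rpm)

Stage 1 [80T→68T]: ω = 916.0000×80/68 = 1077.6471 rpm, dir flips to −; running = −1077.6471
Stage 2 [68T→13T]: ω = 1077.6471×68/13 = 5636.9231 rpm, dir flips to +; running = +5636.9231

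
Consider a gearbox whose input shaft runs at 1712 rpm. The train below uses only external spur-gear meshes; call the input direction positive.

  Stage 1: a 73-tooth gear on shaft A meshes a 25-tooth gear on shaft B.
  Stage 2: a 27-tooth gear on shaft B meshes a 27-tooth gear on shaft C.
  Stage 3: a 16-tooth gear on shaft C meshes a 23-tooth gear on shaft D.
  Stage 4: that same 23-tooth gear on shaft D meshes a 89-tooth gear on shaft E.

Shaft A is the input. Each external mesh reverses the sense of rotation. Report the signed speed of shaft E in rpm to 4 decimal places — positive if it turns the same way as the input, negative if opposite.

+898.7038 rpm (same as input, |ω| = 898.7038 rpm)

Stage 1 [73T→25T]: ω = 1712.0000×73/25 = 4999.0400 rpm, dir flips to −; running = −4999.0400
Stage 2 [27T→27T]: ω = 4999.0400×27/27 = 4999.0400 rpm, dir flips to +; running = +4999.0400
Stage 3 [16T→23T]: ω = 4999.0400×16/23 = 3477.5930 rpm, dir flips to −; running = −3477.5930
Stage 4 [23T→89T]: ω = 3477.5930×23/89 = 898.7038 rpm, dir flips to +; running = +898.7038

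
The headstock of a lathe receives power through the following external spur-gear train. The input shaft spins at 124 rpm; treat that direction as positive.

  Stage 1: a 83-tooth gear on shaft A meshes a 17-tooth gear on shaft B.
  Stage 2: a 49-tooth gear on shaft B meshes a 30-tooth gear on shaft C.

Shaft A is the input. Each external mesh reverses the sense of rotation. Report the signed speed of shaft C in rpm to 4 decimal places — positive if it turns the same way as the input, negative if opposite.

+988.8392 rpm (same as input, |ω| = 988.8392 rpm)

Stage 1 [83T→17T]: ω = 124.0000×83/17 = 605.4118 rpm, dir flips to −; running = −605.4118
Stage 2 [49T→30T]: ω = 605.4118×49/30 = 988.8392 rpm, dir flips to +; running = +988.8392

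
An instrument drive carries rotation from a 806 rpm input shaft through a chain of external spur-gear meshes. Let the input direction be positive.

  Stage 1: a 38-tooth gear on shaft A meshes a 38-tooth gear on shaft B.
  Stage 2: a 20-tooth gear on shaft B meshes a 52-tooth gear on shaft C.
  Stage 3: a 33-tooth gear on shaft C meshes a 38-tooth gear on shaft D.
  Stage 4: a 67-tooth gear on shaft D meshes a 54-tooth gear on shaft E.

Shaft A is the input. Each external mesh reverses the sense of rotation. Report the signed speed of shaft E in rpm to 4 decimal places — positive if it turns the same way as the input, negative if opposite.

Stage 1 [38T→38T]: ω = 806.0000×38/38 = 806.0000 rpm, dir flips to −; running = −806.0000
Stage 2 [20T→52T]: ω = 806.0000×20/52 = 310.0000 rpm, dir flips to +; running = +310.0000
Stage 3 [33T→38T]: ω = 310.0000×33/38 = 269.2105 rpm, dir flips to −; running = −269.2105
Stage 4 [67T→54T]: ω = 269.2105×67/54 = 334.0205 rpm, dir flips to +; running = +334.0205

+334.0205 rpm (same as input, |ω| = 334.0205 rpm)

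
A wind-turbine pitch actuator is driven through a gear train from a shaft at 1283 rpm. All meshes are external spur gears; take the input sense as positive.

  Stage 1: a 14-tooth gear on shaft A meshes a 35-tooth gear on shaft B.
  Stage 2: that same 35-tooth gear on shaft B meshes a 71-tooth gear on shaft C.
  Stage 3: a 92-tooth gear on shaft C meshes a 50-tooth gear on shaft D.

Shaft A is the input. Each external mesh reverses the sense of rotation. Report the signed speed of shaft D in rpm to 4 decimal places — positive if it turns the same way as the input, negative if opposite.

Stage 1 [14T→35T]: ω = 1283.0000×14/35 = 513.2000 rpm, dir flips to −; running = −513.2000
Stage 2 [35T→71T]: ω = 513.2000×35/71 = 252.9859 rpm, dir flips to +; running = +252.9859
Stage 3 [92T→50T]: ω = 252.9859×92/50 = 465.4941 rpm, dir flips to −; running = −465.4941

-465.4941 rpm (opposite to input, |ω| = 465.4941 rpm)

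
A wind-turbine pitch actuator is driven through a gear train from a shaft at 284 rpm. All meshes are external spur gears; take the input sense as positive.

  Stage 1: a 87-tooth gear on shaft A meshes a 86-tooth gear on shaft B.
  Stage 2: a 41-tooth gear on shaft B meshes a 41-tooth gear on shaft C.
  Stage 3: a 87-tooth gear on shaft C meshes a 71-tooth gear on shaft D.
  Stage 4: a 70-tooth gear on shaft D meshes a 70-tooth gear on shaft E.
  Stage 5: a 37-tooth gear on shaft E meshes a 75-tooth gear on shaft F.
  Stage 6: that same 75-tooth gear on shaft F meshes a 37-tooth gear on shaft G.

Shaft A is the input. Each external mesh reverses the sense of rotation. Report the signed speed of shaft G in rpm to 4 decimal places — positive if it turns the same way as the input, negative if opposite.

Stage 1 [87T→86T]: ω = 284.0000×87/86 = 287.3023 rpm, dir flips to −; running = −287.3023
Stage 2 [41T→41T]: ω = 287.3023×41/41 = 287.3023 rpm, dir flips to +; running = +287.3023
Stage 3 [87T→71T]: ω = 287.3023×87/71 = 352.0465 rpm, dir flips to −; running = −352.0465
Stage 4 [70T→70T]: ω = 352.0465×70/70 = 352.0465 rpm, dir flips to +; running = +352.0465
Stage 5 [37T→75T]: ω = 352.0465×37/75 = 173.6763 rpm, dir flips to −; running = −173.6763
Stage 6 [75T→37T]: ω = 173.6763×75/37 = 352.0465 rpm, dir flips to +; running = +352.0465

+352.0465 rpm (same as input, |ω| = 352.0465 rpm)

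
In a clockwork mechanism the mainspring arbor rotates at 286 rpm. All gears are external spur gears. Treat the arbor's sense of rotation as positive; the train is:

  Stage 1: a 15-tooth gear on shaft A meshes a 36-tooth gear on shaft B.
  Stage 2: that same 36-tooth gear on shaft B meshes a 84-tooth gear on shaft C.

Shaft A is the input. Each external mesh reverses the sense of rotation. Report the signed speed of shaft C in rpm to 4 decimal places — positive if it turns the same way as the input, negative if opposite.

+51.0714 rpm (same as input, |ω| = 51.0714 rpm)

Stage 1 [15T→36T]: ω = 286.0000×15/36 = 119.1667 rpm, dir flips to −; running = −119.1667
Stage 2 [36T→84T]: ω = 119.1667×36/84 = 51.0714 rpm, dir flips to +; running = +51.0714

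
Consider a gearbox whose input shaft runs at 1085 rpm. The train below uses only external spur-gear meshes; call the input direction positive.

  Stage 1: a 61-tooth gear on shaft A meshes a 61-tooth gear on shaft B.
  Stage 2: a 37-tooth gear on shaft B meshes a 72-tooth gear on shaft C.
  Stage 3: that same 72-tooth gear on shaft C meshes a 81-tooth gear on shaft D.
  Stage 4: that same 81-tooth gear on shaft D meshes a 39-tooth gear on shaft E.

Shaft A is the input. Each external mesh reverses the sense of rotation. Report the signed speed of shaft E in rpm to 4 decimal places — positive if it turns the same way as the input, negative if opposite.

+1029.3590 rpm (same as input, |ω| = 1029.3590 rpm)

Stage 1 [61T→61T]: ω = 1085.0000×61/61 = 1085.0000 rpm, dir flips to −; running = −1085.0000
Stage 2 [37T→72T]: ω = 1085.0000×37/72 = 557.5694 rpm, dir flips to +; running = +557.5694
Stage 3 [72T→81T]: ω = 557.5694×72/81 = 495.6173 rpm, dir flips to −; running = −495.6173
Stage 4 [81T→39T]: ω = 495.6173×81/39 = 1029.3590 rpm, dir flips to +; running = +1029.3590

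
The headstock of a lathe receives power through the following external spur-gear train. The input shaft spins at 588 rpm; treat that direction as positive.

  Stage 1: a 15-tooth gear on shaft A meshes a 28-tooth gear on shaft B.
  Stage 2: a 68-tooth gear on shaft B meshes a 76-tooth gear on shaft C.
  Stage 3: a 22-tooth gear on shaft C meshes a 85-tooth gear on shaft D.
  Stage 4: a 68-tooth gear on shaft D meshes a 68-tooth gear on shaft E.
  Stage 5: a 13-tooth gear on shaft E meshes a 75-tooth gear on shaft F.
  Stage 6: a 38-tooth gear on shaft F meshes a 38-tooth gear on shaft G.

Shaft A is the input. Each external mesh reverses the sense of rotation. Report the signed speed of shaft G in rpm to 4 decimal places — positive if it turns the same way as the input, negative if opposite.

Stage 1 [15T→28T]: ω = 588.0000×15/28 = 315.0000 rpm, dir flips to −; running = −315.0000
Stage 2 [68T→76T]: ω = 315.0000×68/76 = 281.8421 rpm, dir flips to +; running = +281.8421
Stage 3 [22T→85T]: ω = 281.8421×22/85 = 72.9474 rpm, dir flips to −; running = −72.9474
Stage 4 [68T→68T]: ω = 72.9474×68/68 = 72.9474 rpm, dir flips to +; running = +72.9474
Stage 5 [13T→75T]: ω = 72.9474×13/75 = 12.6442 rpm, dir flips to −; running = −12.6442
Stage 6 [38T→38T]: ω = 12.6442×38/38 = 12.6442 rpm, dir flips to +; running = +12.6442

+12.6442 rpm (same as input, |ω| = 12.6442 rpm)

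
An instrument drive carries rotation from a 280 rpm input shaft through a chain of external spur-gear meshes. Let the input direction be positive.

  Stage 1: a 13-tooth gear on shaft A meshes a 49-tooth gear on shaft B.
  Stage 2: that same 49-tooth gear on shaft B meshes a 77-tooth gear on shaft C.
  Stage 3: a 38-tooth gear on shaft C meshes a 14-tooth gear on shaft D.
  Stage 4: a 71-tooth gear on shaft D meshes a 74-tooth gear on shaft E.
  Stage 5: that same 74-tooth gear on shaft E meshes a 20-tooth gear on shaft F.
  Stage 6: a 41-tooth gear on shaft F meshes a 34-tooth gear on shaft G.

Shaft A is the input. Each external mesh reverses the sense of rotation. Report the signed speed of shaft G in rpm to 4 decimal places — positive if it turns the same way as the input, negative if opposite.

Stage 1 [13T→49T]: ω = 280.0000×13/49 = 74.2857 rpm, dir flips to −; running = −74.2857
Stage 2 [49T→77T]: ω = 74.2857×49/77 = 47.2727 rpm, dir flips to +; running = +47.2727
Stage 3 [38T→14T]: ω = 47.2727×38/14 = 128.3117 rpm, dir flips to −; running = −128.3117
Stage 4 [71T→74T]: ω = 128.3117×71/74 = 123.1099 rpm, dir flips to +; running = +123.1099
Stage 5 [74T→20T]: ω = 123.1099×74/20 = 455.5065 rpm, dir flips to −; running = −455.5065
Stage 6 [41T→34T]: ω = 455.5065×41/34 = 549.2872 rpm, dir flips to +; running = +549.2872

+549.2872 rpm (same as input, |ω| = 549.2872 rpm)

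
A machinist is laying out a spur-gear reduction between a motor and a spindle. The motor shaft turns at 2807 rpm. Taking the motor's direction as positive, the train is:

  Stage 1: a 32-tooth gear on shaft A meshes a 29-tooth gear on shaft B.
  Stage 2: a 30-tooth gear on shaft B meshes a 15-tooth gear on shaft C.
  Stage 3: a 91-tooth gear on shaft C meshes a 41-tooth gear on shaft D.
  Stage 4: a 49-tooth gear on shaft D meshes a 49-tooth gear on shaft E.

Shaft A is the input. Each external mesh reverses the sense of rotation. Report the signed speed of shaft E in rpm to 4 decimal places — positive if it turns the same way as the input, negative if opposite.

Stage 1 [32T→29T]: ω = 2807.0000×32/29 = 3097.3793 rpm, dir flips to −; running = −3097.3793
Stage 2 [30T→15T]: ω = 3097.3793×30/15 = 6194.7586 rpm, dir flips to +; running = +6194.7586
Stage 3 [91T→41T]: ω = 6194.7586×91/41 = 13749.3423 rpm, dir flips to −; running = −13749.3423
Stage 4 [49T→49T]: ω = 13749.3423×49/49 = 13749.3423 rpm, dir flips to +; running = +13749.3423

+13749.3423 rpm (same as input, |ω| = 13749.3423 rpm)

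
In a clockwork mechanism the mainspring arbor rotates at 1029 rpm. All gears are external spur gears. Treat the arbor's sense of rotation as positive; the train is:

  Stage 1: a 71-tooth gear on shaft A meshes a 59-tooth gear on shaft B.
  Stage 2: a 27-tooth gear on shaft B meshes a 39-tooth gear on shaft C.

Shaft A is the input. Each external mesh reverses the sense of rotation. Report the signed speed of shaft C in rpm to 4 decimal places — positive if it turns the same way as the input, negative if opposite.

Stage 1 [71T→59T]: ω = 1029.0000×71/59 = 1238.2881 rpm, dir flips to −; running = −1238.2881
Stage 2 [27T→39T]: ω = 1238.2881×27/39 = 857.2764 rpm, dir flips to +; running = +857.2764

+857.2764 rpm (same as input, |ω| = 857.2764 rpm)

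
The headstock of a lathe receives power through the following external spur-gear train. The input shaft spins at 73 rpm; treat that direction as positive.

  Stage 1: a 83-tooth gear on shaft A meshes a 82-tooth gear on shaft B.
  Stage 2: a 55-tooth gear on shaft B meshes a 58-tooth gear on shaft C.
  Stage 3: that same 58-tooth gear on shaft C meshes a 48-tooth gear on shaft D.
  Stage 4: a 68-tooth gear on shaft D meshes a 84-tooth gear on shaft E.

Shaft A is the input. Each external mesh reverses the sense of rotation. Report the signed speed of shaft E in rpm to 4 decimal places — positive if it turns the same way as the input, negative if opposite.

+68.5391 rpm (same as input, |ω| = 68.5391 rpm)

Stage 1 [83T→82T]: ω = 73.0000×83/82 = 73.8902 rpm, dir flips to −; running = −73.8902
Stage 2 [55T→58T]: ω = 73.8902×55/58 = 70.0683 rpm, dir flips to +; running = +70.0683
Stage 3 [58T→48T]: ω = 70.0683×58/48 = 84.6659 rpm, dir flips to −; running = −84.6659
Stage 4 [68T→84T]: ω = 84.6659×68/84 = 68.5391 rpm, dir flips to +; running = +68.5391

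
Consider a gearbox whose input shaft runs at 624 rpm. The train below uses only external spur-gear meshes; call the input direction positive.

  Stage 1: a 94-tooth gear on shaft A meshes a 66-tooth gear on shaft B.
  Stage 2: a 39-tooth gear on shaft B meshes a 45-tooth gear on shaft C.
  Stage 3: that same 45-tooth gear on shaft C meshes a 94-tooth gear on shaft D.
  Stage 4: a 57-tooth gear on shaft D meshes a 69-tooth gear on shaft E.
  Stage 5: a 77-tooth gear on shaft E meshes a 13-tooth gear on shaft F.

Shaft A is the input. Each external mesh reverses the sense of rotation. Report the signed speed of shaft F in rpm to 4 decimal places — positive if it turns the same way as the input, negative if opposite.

Stage 1 [94T→66T]: ω = 624.0000×94/66 = 888.7273 rpm, dir flips to −; running = −888.7273
Stage 2 [39T→45T]: ω = 888.7273×39/45 = 770.2303 rpm, dir flips to +; running = +770.2303
Stage 3 [45T→94T]: ω = 770.2303×45/94 = 368.7273 rpm, dir flips to −; running = −368.7273
Stage 4 [57T→69T]: ω = 368.7273×57/69 = 304.6008 rpm, dir flips to +; running = +304.6008
Stage 5 [77T→13T]: ω = 304.6008×77/13 = 1804.1739 rpm, dir flips to −; running = −1804.1739

-1804.1739 rpm (opposite to input, |ω| = 1804.1739 rpm)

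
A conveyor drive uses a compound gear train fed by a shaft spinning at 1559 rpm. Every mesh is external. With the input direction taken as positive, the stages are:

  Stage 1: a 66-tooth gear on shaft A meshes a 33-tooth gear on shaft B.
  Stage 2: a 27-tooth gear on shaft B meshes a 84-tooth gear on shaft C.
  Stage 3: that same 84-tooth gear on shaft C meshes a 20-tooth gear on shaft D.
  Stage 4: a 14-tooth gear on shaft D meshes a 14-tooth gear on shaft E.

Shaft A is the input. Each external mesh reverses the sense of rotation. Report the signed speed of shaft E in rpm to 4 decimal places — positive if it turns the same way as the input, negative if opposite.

Stage 1 [66T→33T]: ω = 1559.0000×66/33 = 3118.0000 rpm, dir flips to −; running = −3118.0000
Stage 2 [27T→84T]: ω = 3118.0000×27/84 = 1002.2143 rpm, dir flips to +; running = +1002.2143
Stage 3 [84T→20T]: ω = 1002.2143×84/20 = 4209.3000 rpm, dir flips to −; running = −4209.3000
Stage 4 [14T→14T]: ω = 4209.3000×14/14 = 4209.3000 rpm, dir flips to +; running = +4209.3000

+4209.3000 rpm (same as input, |ω| = 4209.3000 rpm)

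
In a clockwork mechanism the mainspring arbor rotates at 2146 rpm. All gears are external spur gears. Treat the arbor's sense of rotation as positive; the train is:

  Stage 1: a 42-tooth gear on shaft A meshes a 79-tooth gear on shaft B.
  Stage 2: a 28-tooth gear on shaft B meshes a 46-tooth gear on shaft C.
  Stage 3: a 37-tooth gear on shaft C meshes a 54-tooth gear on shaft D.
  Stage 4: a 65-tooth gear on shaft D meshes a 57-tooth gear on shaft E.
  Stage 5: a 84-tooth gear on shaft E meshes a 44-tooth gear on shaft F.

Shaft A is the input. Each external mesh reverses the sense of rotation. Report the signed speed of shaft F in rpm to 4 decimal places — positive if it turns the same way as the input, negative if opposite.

-1035.9176 rpm (opposite to input, |ω| = 1035.9176 rpm)

Stage 1 [42T→79T]: ω = 2146.0000×42/79 = 1140.9114 rpm, dir flips to −; running = −1140.9114
Stage 2 [28T→46T]: ω = 1140.9114×28/46 = 694.4678 rpm, dir flips to +; running = +694.4678
Stage 3 [37T→54T]: ω = 694.4678×37/54 = 475.8391 rpm, dir flips to −; running = −475.8391
Stage 4 [65T→57T]: ω = 475.8391×65/57 = 542.6235 rpm, dir flips to +; running = +542.6235
Stage 5 [84T→44T]: ω = 542.6235×84/44 = 1035.9176 rpm, dir flips to −; running = −1035.9176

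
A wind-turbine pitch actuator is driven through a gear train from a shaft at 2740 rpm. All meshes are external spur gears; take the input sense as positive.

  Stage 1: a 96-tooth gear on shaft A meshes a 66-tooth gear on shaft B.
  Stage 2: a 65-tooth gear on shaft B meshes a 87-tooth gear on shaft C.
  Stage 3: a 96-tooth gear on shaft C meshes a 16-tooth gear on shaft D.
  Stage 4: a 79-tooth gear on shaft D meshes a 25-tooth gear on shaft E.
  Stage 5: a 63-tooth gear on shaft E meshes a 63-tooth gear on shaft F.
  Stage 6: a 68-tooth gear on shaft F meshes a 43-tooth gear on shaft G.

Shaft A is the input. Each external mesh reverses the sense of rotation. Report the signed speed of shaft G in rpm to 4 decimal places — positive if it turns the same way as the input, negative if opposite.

+89279.2955 rpm (same as input, |ω| = 89279.2955 rpm)

Stage 1 [96T→66T]: ω = 2740.0000×96/66 = 3985.4545 rpm, dir flips to −; running = −3985.4545
Stage 2 [65T→87T]: ω = 3985.4545×65/87 = 2977.6385 rpm, dir flips to +; running = +2977.6385
Stage 3 [96T→16T]: ω = 2977.6385×96/16 = 17865.8307 rpm, dir flips to −; running = −17865.8307
Stage 4 [79T→25T]: ω = 17865.8307×79/25 = 56456.0251 rpm, dir flips to +; running = +56456.0251
Stage 5 [63T→63T]: ω = 56456.0251×63/63 = 56456.0251 rpm, dir flips to −; running = −56456.0251
Stage 6 [68T→43T]: ω = 56456.0251×68/43 = 89279.2955 rpm, dir flips to +; running = +89279.2955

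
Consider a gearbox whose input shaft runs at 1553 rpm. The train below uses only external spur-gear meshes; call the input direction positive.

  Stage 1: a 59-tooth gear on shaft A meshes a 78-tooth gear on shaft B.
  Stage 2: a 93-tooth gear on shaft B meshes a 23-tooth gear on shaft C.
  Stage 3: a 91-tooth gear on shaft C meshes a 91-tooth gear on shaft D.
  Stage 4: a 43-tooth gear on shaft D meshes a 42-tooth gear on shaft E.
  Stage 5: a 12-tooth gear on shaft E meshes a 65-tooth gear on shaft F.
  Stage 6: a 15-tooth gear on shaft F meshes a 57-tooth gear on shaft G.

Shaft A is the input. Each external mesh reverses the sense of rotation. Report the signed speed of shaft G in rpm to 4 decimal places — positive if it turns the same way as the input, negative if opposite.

+236.2585 rpm (same as input, |ω| = 236.2585 rpm)

Stage 1 [59T→78T]: ω = 1553.0000×59/78 = 1174.7051 rpm, dir flips to −; running = −1174.7051
Stage 2 [93T→23T]: ω = 1174.7051×93/23 = 4749.8946 rpm, dir flips to +; running = +4749.8946
Stage 3 [91T→91T]: ω = 4749.8946×91/91 = 4749.8946 rpm, dir flips to −; running = −4749.8946
Stage 4 [43T→42T]: ω = 4749.8946×43/42 = 4862.9874 rpm, dir flips to +; running = +4862.9874
Stage 5 [12T→65T]: ω = 4862.9874×12/65 = 897.7823 rpm, dir flips to −; running = −897.7823
Stage 6 [15T→57T]: ω = 897.7823×15/57 = 236.2585 rpm, dir flips to +; running = +236.2585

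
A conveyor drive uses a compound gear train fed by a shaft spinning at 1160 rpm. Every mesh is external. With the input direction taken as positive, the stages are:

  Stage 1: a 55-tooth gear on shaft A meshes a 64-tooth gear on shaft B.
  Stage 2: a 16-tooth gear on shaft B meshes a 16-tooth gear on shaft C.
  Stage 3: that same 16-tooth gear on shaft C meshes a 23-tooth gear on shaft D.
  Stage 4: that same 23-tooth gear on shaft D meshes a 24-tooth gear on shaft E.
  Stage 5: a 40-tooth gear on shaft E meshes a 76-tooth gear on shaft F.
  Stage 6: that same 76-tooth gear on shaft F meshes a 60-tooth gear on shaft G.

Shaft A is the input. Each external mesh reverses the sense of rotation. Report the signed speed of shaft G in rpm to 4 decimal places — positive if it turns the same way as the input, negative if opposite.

Stage 1 [55T→64T]: ω = 1160.0000×55/64 = 996.8750 rpm, dir flips to −; running = −996.8750
Stage 2 [16T→16T]: ω = 996.8750×16/16 = 996.8750 rpm, dir flips to +; running = +996.8750
Stage 3 [16T→23T]: ω = 996.8750×16/23 = 693.4783 rpm, dir flips to −; running = −693.4783
Stage 4 [23T→24T]: ω = 693.4783×23/24 = 664.5833 rpm, dir flips to +; running = +664.5833
Stage 5 [40T→76T]: ω = 664.5833×40/76 = 349.7807 rpm, dir flips to −; running = −349.7807
Stage 6 [76T→60T]: ω = 349.7807×76/60 = 443.0556 rpm, dir flips to +; running = +443.0556

+443.0556 rpm (same as input, |ω| = 443.0556 rpm)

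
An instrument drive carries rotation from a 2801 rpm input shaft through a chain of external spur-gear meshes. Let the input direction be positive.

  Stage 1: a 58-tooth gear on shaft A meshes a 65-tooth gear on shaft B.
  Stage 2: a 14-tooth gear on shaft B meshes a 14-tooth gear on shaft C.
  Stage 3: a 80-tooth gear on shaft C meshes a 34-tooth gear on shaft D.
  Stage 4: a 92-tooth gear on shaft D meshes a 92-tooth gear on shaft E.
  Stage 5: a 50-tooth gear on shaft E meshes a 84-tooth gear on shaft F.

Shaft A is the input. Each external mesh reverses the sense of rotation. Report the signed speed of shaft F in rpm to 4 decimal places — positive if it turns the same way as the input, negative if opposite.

-3500.4956 rpm (opposite to input, |ω| = 3500.4956 rpm)

Stage 1 [58T→65T]: ω = 2801.0000×58/65 = 2499.3538 rpm, dir flips to −; running = −2499.3538
Stage 2 [14T→14T]: ω = 2499.3538×14/14 = 2499.3538 rpm, dir flips to +; running = +2499.3538
Stage 3 [80T→34T]: ω = 2499.3538×80/34 = 5880.8326 rpm, dir flips to −; running = −5880.8326
Stage 4 [92T→92T]: ω = 5880.8326×92/92 = 5880.8326 rpm, dir flips to +; running = +5880.8326
Stage 5 [50T→84T]: ω = 5880.8326×50/84 = 3500.4956 rpm, dir flips to −; running = −3500.4956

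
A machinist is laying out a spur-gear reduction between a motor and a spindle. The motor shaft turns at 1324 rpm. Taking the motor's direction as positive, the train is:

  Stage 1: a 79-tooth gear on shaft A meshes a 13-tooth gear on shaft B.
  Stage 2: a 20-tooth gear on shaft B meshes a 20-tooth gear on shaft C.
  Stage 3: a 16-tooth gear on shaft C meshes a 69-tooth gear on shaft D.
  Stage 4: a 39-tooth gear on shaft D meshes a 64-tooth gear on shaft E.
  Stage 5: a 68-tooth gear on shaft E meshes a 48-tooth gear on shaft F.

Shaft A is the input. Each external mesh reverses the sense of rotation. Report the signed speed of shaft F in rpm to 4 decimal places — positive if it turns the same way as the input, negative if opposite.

Stage 1 [79T→13T]: ω = 1324.0000×79/13 = 8045.8462 rpm, dir flips to −; running = −8045.8462
Stage 2 [20T→20T]: ω = 8045.8462×20/20 = 8045.8462 rpm, dir flips to +; running = +8045.8462
Stage 3 [16T→69T]: ω = 8045.8462×16/69 = 1865.7035 rpm, dir flips to −; running = −1865.7035
Stage 4 [39T→64T]: ω = 1865.7035×39/64 = 1136.9130 rpm, dir flips to +; running = +1136.9130
Stage 5 [68T→48T]: ω = 1136.9130×68/48 = 1610.6268 rpm, dir flips to −; running = −1610.6268

-1610.6268 rpm (opposite to input, |ω| = 1610.6268 rpm)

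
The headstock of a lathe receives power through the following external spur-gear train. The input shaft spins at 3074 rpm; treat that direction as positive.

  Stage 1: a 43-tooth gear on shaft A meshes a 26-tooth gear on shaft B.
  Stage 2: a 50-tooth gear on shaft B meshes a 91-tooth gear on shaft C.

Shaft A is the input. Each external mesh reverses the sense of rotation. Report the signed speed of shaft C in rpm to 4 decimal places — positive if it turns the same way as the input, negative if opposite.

+2793.3643 rpm (same as input, |ω| = 2793.3643 rpm)

Stage 1 [43T→26T]: ω = 3074.0000×43/26 = 5083.9231 rpm, dir flips to −; running = −5083.9231
Stage 2 [50T→91T]: ω = 5083.9231×50/91 = 2793.3643 rpm, dir flips to +; running = +2793.3643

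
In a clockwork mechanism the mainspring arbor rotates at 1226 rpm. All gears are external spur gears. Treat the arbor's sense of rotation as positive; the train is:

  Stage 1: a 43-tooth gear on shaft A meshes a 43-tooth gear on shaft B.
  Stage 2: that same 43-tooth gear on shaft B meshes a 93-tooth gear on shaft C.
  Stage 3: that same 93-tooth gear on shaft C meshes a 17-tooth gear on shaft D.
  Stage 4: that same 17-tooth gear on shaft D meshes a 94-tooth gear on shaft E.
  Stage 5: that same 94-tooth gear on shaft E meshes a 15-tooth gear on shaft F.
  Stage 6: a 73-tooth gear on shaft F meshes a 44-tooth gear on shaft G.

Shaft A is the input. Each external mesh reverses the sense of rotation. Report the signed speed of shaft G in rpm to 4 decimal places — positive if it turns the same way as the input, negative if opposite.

Stage 1 [43T→43T]: ω = 1226.0000×43/43 = 1226.0000 rpm, dir flips to −; running = −1226.0000
Stage 2 [43T→93T]: ω = 1226.0000×43/93 = 566.8602 rpm, dir flips to +; running = +566.8602
Stage 3 [93T→17T]: ω = 566.8602×93/17 = 3101.0588 rpm, dir flips to −; running = −3101.0588
Stage 4 [17T→94T]: ω = 3101.0588×17/94 = 560.8298 rpm, dir flips to +; running = +560.8298
Stage 5 [94T→15T]: ω = 560.8298×94/15 = 3514.5333 rpm, dir flips to −; running = −3514.5333
Stage 6 [73T→44T]: ω = 3514.5333×73/44 = 5830.9303 rpm, dir flips to +; running = +5830.9303

+5830.9303 rpm (same as input, |ω| = 5830.9303 rpm)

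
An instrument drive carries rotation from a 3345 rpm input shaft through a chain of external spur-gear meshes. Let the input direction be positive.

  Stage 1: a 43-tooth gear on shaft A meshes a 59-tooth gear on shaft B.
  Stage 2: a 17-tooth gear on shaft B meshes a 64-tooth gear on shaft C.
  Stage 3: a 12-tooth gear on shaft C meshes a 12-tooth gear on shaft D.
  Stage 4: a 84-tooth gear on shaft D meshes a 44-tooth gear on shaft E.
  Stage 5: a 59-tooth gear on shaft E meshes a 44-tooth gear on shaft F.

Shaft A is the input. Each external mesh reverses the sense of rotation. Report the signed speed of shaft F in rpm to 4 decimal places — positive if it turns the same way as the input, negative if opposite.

-1657.7058 rpm (opposite to input, |ω| = 1657.7058 rpm)

Stage 1 [43T→59T]: ω = 3345.0000×43/59 = 2437.8814 rpm, dir flips to −; running = −2437.8814
Stage 2 [17T→64T]: ω = 2437.8814×17/64 = 647.5622 rpm, dir flips to +; running = +647.5622
Stage 3 [12T→12T]: ω = 647.5622×12/12 = 647.5622 rpm, dir flips to −; running = −647.5622
Stage 4 [84T→44T]: ω = 647.5622×84/44 = 1236.2552 rpm, dir flips to +; running = +1236.2552
Stage 5 [59T→44T]: ω = 1236.2552×59/44 = 1657.7058 rpm, dir flips to −; running = −1657.7058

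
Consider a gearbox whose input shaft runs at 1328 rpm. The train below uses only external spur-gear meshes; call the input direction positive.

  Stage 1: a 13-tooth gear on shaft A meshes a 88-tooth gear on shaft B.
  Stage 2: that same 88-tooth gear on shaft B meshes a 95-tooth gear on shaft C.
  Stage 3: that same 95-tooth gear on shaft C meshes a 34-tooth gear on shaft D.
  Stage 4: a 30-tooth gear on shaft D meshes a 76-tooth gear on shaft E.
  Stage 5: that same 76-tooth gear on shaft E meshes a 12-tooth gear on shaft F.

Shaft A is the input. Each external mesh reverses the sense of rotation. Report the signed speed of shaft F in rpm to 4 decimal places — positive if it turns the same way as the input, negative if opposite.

Stage 1 [13T→88T]: ω = 1328.0000×13/88 = 196.1818 rpm, dir flips to −; running = −196.1818
Stage 2 [88T→95T]: ω = 196.1818×88/95 = 181.7263 rpm, dir flips to +; running = +181.7263
Stage 3 [95T→34T]: ω = 181.7263×95/34 = 507.7647 rpm, dir flips to −; running = −507.7647
Stage 4 [30T→76T]: ω = 507.7647×30/76 = 200.4334 rpm, dir flips to +; running = +200.4334
Stage 5 [76T→12T]: ω = 200.4334×76/12 = 1269.4118 rpm, dir flips to −; running = −1269.4118

-1269.4118 rpm (opposite to input, |ω| = 1269.4118 rpm)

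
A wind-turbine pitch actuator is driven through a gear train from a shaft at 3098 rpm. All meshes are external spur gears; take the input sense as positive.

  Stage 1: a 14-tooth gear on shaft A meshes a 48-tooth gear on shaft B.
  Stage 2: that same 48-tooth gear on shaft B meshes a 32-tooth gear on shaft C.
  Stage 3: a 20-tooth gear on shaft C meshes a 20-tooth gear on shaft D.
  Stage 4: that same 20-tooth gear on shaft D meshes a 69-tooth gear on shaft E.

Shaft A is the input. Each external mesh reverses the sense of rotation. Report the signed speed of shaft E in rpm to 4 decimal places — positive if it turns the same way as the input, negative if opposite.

Stage 1 [14T→48T]: ω = 3098.0000×14/48 = 903.5833 rpm, dir flips to −; running = −903.5833
Stage 2 [48T→32T]: ω = 903.5833×48/32 = 1355.3750 rpm, dir flips to +; running = +1355.3750
Stage 3 [20T→20T]: ω = 1355.3750×20/20 = 1355.3750 rpm, dir flips to −; running = −1355.3750
Stage 4 [20T→69T]: ω = 1355.3750×20/69 = 392.8623 rpm, dir flips to +; running = +392.8623

+392.8623 rpm (same as input, |ω| = 392.8623 rpm)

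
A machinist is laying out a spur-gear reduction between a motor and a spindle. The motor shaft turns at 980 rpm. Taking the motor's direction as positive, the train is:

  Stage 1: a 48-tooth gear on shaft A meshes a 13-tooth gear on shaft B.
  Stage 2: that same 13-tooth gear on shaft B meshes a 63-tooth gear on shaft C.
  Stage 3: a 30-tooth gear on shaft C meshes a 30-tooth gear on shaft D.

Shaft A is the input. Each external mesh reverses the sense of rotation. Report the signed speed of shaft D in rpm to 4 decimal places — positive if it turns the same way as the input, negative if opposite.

-746.6667 rpm (opposite to input, |ω| = 746.6667 rpm)

Stage 1 [48T→13T]: ω = 980.0000×48/13 = 3618.4615 rpm, dir flips to −; running = −3618.4615
Stage 2 [13T→63T]: ω = 3618.4615×13/63 = 746.6667 rpm, dir flips to +; running = +746.6667
Stage 3 [30T→30T]: ω = 746.6667×30/30 = 746.6667 rpm, dir flips to −; running = −746.6667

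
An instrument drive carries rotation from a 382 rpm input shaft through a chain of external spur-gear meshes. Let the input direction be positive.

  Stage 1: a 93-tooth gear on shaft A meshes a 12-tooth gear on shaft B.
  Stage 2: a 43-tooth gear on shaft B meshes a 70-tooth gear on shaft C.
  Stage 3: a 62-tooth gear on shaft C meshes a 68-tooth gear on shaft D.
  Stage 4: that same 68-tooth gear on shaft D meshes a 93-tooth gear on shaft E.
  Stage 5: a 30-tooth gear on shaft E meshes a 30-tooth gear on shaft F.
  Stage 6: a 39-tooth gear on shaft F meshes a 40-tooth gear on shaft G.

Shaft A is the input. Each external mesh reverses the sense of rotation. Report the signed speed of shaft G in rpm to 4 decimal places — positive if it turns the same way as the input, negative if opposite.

Stage 1 [93T→12T]: ω = 382.0000×93/12 = 2960.5000 rpm, dir flips to −; running = −2960.5000
Stage 2 [43T→70T]: ω = 2960.5000×43/70 = 1818.5929 rpm, dir flips to +; running = +1818.5929
Stage 3 [62T→68T]: ω = 1818.5929×62/68 = 1658.1288 rpm, dir flips to −; running = −1658.1288
Stage 4 [68T→93T]: ω = 1658.1288×68/93 = 1212.3952 rpm, dir flips to +; running = +1212.3952
Stage 5 [30T→30T]: ω = 1212.3952×30/30 = 1212.3952 rpm, dir flips to −; running = −1212.3952
Stage 6 [39T→40T]: ω = 1212.3952×39/40 = 1182.0854 rpm, dir flips to +; running = +1182.0854

+1182.0854 rpm (same as input, |ω| = 1182.0854 rpm)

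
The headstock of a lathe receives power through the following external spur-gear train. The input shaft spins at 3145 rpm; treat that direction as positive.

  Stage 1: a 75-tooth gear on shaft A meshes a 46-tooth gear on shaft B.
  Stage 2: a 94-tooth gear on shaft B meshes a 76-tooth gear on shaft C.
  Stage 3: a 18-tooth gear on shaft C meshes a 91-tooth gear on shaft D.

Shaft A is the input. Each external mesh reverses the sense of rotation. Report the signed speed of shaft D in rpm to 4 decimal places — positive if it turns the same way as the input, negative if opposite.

Stage 1 [75T→46T]: ω = 3145.0000×75/46 = 5127.7174 rpm, dir flips to −; running = −5127.7174
Stage 2 [94T→76T]: ω = 5127.7174×94/76 = 6342.1768 rpm, dir flips to +; running = +6342.1768
Stage 3 [18T→91T]: ω = 6342.1768×18/91 = 1254.4965 rpm, dir flips to −; running = −1254.4965

-1254.4965 rpm (opposite to input, |ω| = 1254.4965 rpm)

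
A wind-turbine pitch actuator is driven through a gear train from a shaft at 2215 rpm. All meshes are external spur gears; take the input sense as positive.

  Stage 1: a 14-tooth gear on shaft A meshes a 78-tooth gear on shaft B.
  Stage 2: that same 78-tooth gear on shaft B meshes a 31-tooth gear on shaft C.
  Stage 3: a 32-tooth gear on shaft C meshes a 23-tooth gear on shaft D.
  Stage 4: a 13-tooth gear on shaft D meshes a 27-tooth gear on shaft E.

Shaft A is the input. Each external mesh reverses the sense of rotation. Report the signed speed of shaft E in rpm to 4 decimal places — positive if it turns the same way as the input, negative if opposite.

Stage 1 [14T→78T]: ω = 2215.0000×14/78 = 397.5641 rpm, dir flips to −; running = −397.5641
Stage 2 [78T→31T]: ω = 397.5641×78/31 = 1000.3226 rpm, dir flips to +; running = +1000.3226
Stage 3 [32T→23T]: ω = 1000.3226×32/23 = 1391.7532 rpm, dir flips to −; running = −1391.7532
Stage 4 [13T→27T]: ω = 1391.7532×13/27 = 670.1034 rpm, dir flips to +; running = +670.1034

+670.1034 rpm (same as input, |ω| = 670.1034 rpm)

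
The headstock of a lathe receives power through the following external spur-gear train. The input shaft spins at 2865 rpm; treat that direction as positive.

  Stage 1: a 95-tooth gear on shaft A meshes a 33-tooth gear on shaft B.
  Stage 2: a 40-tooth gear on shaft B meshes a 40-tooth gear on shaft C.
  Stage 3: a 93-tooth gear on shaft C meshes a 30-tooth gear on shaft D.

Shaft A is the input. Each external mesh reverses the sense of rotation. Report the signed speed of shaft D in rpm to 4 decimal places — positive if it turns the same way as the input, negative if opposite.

Stage 1 [95T→33T]: ω = 2865.0000×95/33 = 8247.7273 rpm, dir flips to −; running = −8247.7273
Stage 2 [40T→40T]: ω = 8247.7273×40/40 = 8247.7273 rpm, dir flips to +; running = +8247.7273
Stage 3 [93T→30T]: ω = 8247.7273×93/30 = 25567.9545 rpm, dir flips to −; running = −25567.9545

-25567.9545 rpm (opposite to input, |ω| = 25567.9545 rpm)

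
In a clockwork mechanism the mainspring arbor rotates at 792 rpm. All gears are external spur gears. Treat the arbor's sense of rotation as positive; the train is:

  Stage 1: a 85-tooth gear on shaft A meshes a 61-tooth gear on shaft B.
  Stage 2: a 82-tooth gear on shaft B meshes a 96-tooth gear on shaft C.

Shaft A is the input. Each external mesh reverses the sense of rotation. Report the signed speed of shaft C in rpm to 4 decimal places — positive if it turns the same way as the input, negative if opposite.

+942.6639 rpm (same as input, |ω| = 942.6639 rpm)

Stage 1 [85T→61T]: ω = 792.0000×85/61 = 1103.6066 rpm, dir flips to −; running = −1103.6066
Stage 2 [82T→96T]: ω = 1103.6066×82/96 = 942.6639 rpm, dir flips to +; running = +942.6639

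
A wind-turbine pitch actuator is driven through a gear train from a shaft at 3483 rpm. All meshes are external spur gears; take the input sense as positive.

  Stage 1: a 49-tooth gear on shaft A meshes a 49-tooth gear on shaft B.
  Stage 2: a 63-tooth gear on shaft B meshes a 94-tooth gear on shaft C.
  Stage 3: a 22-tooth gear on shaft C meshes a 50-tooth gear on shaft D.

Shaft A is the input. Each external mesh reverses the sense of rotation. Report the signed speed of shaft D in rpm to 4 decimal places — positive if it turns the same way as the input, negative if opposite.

Stage 1 [49T→49T]: ω = 3483.0000×49/49 = 3483.0000 rpm, dir flips to −; running = −3483.0000
Stage 2 [63T→94T]: ω = 3483.0000×63/94 = 2334.3511 rpm, dir flips to +; running = +2334.3511
Stage 3 [22T→50T]: ω = 2334.3511×22/50 = 1027.1145 rpm, dir flips to −; running = −1027.1145

-1027.1145 rpm (opposite to input, |ω| = 1027.1145 rpm)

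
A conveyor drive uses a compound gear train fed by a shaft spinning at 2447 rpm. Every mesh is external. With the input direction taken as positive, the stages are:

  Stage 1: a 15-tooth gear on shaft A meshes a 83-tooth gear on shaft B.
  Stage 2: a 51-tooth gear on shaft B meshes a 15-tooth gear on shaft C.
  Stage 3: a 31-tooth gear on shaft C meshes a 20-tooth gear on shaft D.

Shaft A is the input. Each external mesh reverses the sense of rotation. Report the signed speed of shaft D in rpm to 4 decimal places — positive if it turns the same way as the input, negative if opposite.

Stage 1 [15T→83T]: ω = 2447.0000×15/83 = 442.2289 rpm, dir flips to −; running = −442.2289
Stage 2 [51T→15T]: ω = 442.2289×51/15 = 1503.5783 rpm, dir flips to +; running = +1503.5783
Stage 3 [31T→20T]: ω = 1503.5783×31/20 = 2330.5464 rpm, dir flips to −; running = −2330.5464

-2330.5464 rpm (opposite to input, |ω| = 2330.5464 rpm)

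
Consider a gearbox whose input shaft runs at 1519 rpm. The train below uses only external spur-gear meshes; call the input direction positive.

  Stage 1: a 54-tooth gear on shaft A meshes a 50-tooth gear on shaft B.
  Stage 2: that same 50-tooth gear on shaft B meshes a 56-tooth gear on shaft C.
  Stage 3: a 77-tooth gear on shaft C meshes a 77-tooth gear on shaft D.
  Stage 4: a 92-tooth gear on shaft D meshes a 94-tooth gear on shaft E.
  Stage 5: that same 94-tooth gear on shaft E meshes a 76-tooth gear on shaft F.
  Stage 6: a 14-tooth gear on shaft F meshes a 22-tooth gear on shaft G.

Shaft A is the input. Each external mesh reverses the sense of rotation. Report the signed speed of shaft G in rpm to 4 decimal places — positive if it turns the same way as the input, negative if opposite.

Stage 1 [54T→50T]: ω = 1519.0000×54/50 = 1640.5200 rpm, dir flips to −; running = −1640.5200
Stage 2 [50T→56T]: ω = 1640.5200×50/56 = 1464.7500 rpm, dir flips to +; running = +1464.7500
Stage 3 [77T→77T]: ω = 1464.7500×77/77 = 1464.7500 rpm, dir flips to −; running = −1464.7500
Stage 4 [92T→94T]: ω = 1464.7500×92/94 = 1433.5851 rpm, dir flips to +; running = +1433.5851
Stage 5 [94T→76T]: ω = 1433.5851×94/76 = 1773.1184 rpm, dir flips to −; running = −1773.1184
Stage 6 [14T→22T]: ω = 1773.1184×14/22 = 1128.3481 rpm, dir flips to +; running = +1128.3481

+1128.3481 rpm (same as input, |ω| = 1128.3481 rpm)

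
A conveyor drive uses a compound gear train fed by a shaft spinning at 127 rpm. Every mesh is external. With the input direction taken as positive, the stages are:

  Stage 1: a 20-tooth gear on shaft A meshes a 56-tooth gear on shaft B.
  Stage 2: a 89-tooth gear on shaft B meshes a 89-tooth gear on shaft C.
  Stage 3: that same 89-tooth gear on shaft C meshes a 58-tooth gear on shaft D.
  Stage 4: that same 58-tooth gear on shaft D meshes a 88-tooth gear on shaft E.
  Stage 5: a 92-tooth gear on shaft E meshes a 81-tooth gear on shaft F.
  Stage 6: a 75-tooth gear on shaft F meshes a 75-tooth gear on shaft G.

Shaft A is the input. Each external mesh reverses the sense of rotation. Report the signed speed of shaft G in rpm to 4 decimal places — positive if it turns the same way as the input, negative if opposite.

+52.1022 rpm (same as input, |ω| = 52.1022 rpm)

Stage 1 [20T→56T]: ω = 127.0000×20/56 = 45.3571 rpm, dir flips to −; running = −45.3571
Stage 2 [89T→89T]: ω = 45.3571×89/89 = 45.3571 rpm, dir flips to +; running = +45.3571
Stage 3 [89T→58T]: ω = 45.3571×89/58 = 69.5998 rpm, dir flips to −; running = −69.5998
Stage 4 [58T→88T]: ω = 69.5998×58/88 = 45.8726 rpm, dir flips to +; running = +45.8726
Stage 5 [92T→81T]: ω = 45.8726×92/81 = 52.1022 rpm, dir flips to −; running = −52.1022
Stage 6 [75T→75T]: ω = 52.1022×75/75 = 52.1022 rpm, dir flips to +; running = +52.1022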